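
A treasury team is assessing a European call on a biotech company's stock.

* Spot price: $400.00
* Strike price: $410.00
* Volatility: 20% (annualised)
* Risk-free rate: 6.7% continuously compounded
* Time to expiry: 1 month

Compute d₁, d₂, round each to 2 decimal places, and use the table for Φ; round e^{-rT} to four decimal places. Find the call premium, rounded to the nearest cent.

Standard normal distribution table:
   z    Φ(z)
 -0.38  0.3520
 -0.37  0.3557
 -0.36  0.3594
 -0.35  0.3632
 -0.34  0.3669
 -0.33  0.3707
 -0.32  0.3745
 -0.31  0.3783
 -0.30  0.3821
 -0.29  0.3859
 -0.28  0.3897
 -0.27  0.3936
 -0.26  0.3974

T = 0.08333;  σ√T = 0.0577
d₁ = [ln(400/410) + (0.067 + ½·0.2²)·0.08333] / (σ√T) = (-0.0247 + 0.0073) / 0.0577 = -0.3021 which rounds to -0.30
d₂ = -0.3021 − 0.0577 = -0.3598 which rounds to -0.36
exp(−rT) = exp(−0.067·0.08333) = 0.9944
N(d₁) = N(-0.30) = 0.3821;  N(d₂) = N(-0.36) = 0.3594
C = 400·0.3821 − 410·0.9944·0.3594 = 152.8400 − 146.5288 = 6.3112

$6.31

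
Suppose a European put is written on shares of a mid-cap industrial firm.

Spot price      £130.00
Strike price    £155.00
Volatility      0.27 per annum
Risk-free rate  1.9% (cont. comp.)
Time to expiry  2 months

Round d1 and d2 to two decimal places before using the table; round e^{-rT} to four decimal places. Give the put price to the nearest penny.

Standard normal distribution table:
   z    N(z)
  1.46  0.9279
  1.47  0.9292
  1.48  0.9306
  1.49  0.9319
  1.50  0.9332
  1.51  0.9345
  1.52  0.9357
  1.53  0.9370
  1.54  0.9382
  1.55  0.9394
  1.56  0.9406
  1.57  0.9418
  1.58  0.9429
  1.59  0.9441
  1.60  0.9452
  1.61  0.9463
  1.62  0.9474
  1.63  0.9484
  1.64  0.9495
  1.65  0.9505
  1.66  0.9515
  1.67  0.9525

£24.89

σ√T = 0.27·√0.1667 = 0.1102
d₁ = [ln(130/155) + (0.019 + ½·0.27²)·0.1667] / (σ√T) = (-0.1759 + 0.0092) / 0.1102 = -1.5119 ⇒ -1.51
d₂ = -1.5119 − 0.1102 = -1.6221 ⇒ -1.62
e^(−rT) = e^(−0.019·0.1667) = 0.9968
P = 155·0.9968·N(1.62) − 130·N(1.51) = 155·0.9968·0.9474 − 130·0.9345 = 146.3771 − 121.4850 = 24.8921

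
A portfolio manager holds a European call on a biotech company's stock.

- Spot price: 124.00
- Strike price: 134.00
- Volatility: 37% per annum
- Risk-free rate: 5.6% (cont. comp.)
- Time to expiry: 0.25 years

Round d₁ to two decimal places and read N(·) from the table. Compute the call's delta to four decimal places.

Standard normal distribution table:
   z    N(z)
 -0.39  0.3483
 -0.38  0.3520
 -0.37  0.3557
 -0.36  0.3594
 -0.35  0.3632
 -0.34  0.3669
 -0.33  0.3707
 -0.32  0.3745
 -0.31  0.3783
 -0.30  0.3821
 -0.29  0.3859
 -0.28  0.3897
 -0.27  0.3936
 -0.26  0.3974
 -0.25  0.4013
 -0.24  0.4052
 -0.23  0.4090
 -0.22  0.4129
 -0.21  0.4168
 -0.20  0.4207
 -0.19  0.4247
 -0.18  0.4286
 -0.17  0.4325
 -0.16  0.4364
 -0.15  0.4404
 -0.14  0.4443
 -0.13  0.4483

σ√T = 0.37 × 0.5000 = 0.1850
d₁ = [ln(124/134) + (0.056 + 0.37²/2)·0.25] / 0.1850 = [-0.0776 + 0.0311] / 0.1850 = -0.2511 ⇒ -0.25
N(d₁) = N(-0.25) = 0.4013
Δ_call = N(d₁) = 0.4013

0.4013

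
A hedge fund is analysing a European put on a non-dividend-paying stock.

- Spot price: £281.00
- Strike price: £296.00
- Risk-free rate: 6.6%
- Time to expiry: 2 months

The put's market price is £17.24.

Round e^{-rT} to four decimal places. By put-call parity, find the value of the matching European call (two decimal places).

£5.47

e^(−rT) = e^(−0.066·0.1667) = 0.9891
Put-call parity: C − P = S − K·e^(−rT) = 281 − 296·0.9891 = 281 − 292.7736 = -11.7736
C = P + (C − P) = 17.24 + (-11.7736) = 5.4664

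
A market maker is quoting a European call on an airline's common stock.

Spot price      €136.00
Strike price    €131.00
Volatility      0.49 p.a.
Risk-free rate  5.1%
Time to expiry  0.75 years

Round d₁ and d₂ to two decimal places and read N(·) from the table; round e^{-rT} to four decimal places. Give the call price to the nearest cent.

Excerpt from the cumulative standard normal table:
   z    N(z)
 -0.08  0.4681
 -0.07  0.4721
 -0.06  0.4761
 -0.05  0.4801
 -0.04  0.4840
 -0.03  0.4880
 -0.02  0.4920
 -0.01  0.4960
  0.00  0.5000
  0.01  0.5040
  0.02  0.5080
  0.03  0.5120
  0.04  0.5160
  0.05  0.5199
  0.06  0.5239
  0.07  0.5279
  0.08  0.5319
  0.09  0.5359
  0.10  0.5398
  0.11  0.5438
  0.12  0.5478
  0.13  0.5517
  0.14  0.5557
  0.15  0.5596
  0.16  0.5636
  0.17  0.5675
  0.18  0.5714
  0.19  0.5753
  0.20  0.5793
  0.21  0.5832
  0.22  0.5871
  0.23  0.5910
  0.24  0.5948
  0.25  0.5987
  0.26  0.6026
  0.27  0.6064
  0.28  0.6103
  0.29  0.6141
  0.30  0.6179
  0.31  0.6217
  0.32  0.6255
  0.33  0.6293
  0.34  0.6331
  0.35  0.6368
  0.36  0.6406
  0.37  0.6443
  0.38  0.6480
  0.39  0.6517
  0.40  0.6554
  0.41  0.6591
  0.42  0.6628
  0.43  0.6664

€27.10

σ√T = 0.49·√0.75 = 0.4244
ln(S/K) + (r + σ²/2)T = ln(136/131) + (0.051 + 0.49²/2)·0.75 = 0.0375 + 0.1283 = 0.1657
d₁ = 0.1657 / 0.4244 = 0.3906 which rounds to 0.39
d₂ = d₁ − σ√T = 0.3906 − 0.4244 = -0.0338 which rounds to -0.03
e^(−rT) = e^(−0.051·0.75) = 0.9625
N(d₁) = N(0.39) = 0.6517;  N(d₂) = N(-0.03) = 0.4880
C = 136·0.6517 − 131·0.9625·0.4880 = 88.6312 − 61.5307 = 27.1005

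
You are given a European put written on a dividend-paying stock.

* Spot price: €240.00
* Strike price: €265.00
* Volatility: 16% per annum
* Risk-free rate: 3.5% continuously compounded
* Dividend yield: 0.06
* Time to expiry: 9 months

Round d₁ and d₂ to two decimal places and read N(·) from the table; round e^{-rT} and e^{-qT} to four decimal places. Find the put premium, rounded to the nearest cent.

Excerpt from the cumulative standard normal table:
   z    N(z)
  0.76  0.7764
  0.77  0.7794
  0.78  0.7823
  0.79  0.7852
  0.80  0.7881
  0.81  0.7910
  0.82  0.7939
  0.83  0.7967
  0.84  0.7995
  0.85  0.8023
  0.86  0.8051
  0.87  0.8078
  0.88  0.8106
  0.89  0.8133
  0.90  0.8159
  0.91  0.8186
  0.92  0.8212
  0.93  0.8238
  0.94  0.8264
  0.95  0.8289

€32.49

σ√T = 0.16·√0.75 = 0.1386
d₁ = [ln(240/265) + (0.035 − 0.06 + 0.16²/2)·0.75] / 0.1386 = [-0.0991 − 0.0091] / 0.1386 = -0.7812 → -0.78
d₂ = d₁ − σ√T = -0.7812 − 0.1386 = -0.9197 → -0.92
e^(−qT) = e^(−0.06·0.75) = 0.9560;  e^(−rT) = e^(−0.035·0.75) = 0.9741
N(−d₂) = N(0.92) = 0.8212;  N(−d₁) = N(0.78) = 0.7823
P = 265·0.9741·0.8212 − 240·0.9560·0.7823 = 211.9817 − 179.4909 = 32.4908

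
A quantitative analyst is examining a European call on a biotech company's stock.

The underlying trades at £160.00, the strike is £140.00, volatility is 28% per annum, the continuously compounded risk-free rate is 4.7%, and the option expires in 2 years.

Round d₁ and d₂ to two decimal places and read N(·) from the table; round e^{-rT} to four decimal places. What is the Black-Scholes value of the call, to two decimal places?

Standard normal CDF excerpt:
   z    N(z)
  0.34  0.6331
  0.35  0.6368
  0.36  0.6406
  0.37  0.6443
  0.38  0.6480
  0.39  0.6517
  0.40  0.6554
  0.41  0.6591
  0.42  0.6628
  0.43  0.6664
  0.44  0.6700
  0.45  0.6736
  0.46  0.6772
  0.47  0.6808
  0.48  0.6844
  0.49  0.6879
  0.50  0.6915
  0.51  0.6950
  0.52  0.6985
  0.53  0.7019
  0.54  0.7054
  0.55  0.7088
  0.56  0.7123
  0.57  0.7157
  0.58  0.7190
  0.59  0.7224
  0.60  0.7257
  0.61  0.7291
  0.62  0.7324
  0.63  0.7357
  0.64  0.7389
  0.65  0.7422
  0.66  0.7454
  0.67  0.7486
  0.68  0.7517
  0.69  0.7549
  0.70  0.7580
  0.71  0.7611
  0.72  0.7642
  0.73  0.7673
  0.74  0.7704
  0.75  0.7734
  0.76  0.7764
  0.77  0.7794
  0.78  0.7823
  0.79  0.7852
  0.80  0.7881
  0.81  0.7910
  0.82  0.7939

£42.12

T = 2;  σ√T = 0.3960
ln(S/K) + (r + σ²/2)T = ln(160/140) + (0.047 + 0.28²/2)·2 = 0.1335 + 0.1724 = 0.3059
d₁ = 0.3059 / 0.3960 = 0.7726 ≈ 0.77
d₂ = d₁ − σ√T = 0.7726 − 0.3960 = 0.3766 ≈ 0.38
e^(−rT) = e^(−0.047·2) = 0.9103
C = 160·N(0.77) − 140·0.9103·N(0.38) = 160·0.7794 − 140·0.9103·0.6480 = 124.7040 − 82.5824 = 42.1216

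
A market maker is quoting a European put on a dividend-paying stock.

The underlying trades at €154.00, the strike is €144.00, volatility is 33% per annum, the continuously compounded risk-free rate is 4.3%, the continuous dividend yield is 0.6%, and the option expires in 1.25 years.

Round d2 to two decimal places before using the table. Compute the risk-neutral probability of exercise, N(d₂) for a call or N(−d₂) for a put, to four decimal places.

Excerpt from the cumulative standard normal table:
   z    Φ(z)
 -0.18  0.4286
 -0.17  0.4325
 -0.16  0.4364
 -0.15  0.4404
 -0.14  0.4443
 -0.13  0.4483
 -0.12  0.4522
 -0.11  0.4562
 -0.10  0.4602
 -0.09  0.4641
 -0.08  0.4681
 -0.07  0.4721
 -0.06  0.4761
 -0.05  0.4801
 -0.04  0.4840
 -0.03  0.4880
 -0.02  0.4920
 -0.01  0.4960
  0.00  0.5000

σ√T = 0.33 × 1.1180 = 0.3690
d₁ = [ln(154/144) + (0.043 − 0.006 + ½·0.33²)·1.25] / (σ√T) = (0.0671 + 0.1143) / 0.3690 = 0.4918 → 0.49
d₂ = 0.4918 − 0.3690 = 0.1229 → 0.12
Risk-neutral Pr[S_T < K] = N(−d₂) = N(-0.12) = 0.4522

0.4522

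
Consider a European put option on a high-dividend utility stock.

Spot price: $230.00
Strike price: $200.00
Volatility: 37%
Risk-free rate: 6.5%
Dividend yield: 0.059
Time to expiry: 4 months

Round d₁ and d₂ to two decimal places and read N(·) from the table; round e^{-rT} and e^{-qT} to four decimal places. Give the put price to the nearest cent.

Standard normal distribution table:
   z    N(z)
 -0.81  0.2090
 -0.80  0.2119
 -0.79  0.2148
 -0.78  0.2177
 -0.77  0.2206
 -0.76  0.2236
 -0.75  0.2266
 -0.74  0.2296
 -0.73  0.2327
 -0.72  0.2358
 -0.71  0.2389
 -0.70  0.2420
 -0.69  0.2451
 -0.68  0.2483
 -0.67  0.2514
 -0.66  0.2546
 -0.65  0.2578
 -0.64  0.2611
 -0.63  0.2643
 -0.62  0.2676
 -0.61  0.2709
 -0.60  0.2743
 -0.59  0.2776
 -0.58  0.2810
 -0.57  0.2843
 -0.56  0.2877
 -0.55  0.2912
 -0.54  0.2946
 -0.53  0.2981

$6.56

σ√T = 0.37·√0.3333 = 0.2136
ln(S/K) + (r − q + σ²/2)T = ln(230/200) + (0.065 − 0.059 + 0.37²/2)·0.3333 = 0.1398 + 0.0248 = 0.1646
d₁ = 0.1646 / 0.2136 = 0.7704 → 0.77
d₂ = d₁ − σ√T = 0.7704 − 0.2136 = 0.5568 → 0.56
e^(−qT) = e^(−0.059·0.3333) = 0.9805;  e^(−rT) = e^(−0.065·0.3333) = 0.9786
N(−d₂) = N(-0.56) = 0.2877;  N(−d₁) = N(-0.77) = 0.2206
P = 200·0.9786·0.2877 − 230·0.9805·0.2206 = 56.3086 − 49.7486 = 6.5600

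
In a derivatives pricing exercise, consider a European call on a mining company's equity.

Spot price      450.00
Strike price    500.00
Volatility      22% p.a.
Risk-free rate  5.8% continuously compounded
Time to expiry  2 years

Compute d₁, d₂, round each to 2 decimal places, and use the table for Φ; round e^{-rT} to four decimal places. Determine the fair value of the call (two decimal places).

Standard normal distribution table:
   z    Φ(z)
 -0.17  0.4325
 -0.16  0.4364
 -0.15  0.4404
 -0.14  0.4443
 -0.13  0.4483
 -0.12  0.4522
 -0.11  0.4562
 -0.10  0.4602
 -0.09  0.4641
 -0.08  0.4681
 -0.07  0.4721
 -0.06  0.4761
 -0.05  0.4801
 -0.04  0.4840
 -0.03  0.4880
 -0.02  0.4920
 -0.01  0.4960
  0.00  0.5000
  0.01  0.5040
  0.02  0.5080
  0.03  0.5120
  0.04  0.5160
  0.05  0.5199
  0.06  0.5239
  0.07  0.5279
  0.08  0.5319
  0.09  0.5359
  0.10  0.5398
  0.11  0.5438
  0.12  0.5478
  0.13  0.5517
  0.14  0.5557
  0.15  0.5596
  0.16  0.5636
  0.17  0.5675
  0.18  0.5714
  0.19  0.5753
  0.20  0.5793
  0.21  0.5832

57.54

σ√T = 0.22·√2 = 0.3111
d₁ = [ln(450/500) + (0.058 + ½·0.22²)·2] / (σ√T) = (-0.1054 + 0.1644) / 0.3111 = 0.1898 → 0.19
d₂ = 0.1898 − 0.3111 = -0.1214 → -0.12
exp(−rT) = exp(−0.058·2) = 0.8905
N(d₁) = N(0.19) = 0.5753;  N(d₂) = N(-0.12) = 0.4522
C = 450·0.5753 − 500·0.8905·0.4522 = 258.8850 − 201.3421 = 57.5429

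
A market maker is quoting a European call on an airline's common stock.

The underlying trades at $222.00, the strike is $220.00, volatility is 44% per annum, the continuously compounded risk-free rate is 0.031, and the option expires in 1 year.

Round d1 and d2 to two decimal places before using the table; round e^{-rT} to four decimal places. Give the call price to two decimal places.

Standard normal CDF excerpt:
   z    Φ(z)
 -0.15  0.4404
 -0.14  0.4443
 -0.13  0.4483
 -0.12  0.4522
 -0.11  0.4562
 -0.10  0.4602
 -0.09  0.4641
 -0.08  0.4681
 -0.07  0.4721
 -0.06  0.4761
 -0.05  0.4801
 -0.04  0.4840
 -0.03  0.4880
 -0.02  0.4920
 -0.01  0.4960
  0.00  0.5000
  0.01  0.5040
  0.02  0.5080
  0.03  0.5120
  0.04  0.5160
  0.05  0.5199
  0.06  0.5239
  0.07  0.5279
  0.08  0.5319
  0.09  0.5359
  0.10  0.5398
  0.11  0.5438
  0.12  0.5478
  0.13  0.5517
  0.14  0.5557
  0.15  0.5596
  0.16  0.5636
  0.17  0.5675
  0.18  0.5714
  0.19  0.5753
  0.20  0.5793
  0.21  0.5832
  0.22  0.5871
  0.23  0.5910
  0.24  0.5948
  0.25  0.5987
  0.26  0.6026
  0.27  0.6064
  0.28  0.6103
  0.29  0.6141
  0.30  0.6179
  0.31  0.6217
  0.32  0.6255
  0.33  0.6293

T = 1;  σ√T = 0.4400
d₁ = [ln(222/220) + (0.031 + 0.44²/2)·1] / 0.4400 = [0.0090 + 0.1278] / 0.4400 = 0.3110 which rounds to 0.31
d₂ = d₁ − σ√T = 0.3110 − 0.4400 = -0.1290 which rounds to -0.13
e^(−rT) = e^(−0.031·1) = 0.9695
N(d₁) = N(0.31) = 0.6217;  N(d₂) = N(-0.13) = 0.4483
C = 222·0.6217 − 220·0.9695·0.4483 = 138.0174 − 95.6179 = 42.3995

$42.40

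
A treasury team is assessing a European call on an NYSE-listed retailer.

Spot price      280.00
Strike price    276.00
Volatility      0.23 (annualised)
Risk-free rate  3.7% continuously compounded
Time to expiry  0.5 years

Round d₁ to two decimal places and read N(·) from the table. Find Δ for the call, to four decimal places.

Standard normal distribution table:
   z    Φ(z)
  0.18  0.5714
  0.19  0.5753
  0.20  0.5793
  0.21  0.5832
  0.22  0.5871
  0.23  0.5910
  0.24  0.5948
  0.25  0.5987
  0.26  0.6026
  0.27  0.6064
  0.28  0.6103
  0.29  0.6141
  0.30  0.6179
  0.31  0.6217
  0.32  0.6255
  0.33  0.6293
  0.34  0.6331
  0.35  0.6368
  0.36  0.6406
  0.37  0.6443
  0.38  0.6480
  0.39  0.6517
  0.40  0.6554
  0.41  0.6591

σ√T = 0.23 × 0.7071 = 0.1626
ln(S/K) + (r + σ²/2)T = ln(280/276) + (0.037 + 0.23²/2)·0.5 = 0.0144 + 0.0317 = 0.0461
d₁ = 0.0461 / 0.1626 = 0.2835 ⇒ 0.28
N(d₁) = N(0.28) = 0.6103
Δ_call = N(d₁) = 0.6103

0.6103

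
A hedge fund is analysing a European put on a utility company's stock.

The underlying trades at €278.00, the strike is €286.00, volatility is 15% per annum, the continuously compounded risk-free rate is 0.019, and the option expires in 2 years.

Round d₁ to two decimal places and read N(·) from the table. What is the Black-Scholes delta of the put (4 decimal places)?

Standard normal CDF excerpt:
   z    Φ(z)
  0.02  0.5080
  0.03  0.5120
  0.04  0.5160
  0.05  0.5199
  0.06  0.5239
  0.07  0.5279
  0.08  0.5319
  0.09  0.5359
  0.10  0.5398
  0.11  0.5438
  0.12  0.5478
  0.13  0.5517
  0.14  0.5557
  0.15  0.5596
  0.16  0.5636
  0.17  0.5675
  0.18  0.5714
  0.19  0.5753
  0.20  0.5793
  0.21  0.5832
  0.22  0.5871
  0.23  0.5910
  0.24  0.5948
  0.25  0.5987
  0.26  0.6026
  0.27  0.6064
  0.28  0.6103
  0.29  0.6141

-0.4404

σ√T = 0.15·√2 = 0.2121
d₁ = [ln(278/286) + (0.019 + 0.15²/2)·2] / 0.2121 = [-0.0284 + 0.0605] / 0.2121 = 0.1515 ≈ 0.15
N(d₁) = N(0.15) = 0.5596
Δ_put = N(d₁) − 1 = 0.5596 − 1 = -0.4404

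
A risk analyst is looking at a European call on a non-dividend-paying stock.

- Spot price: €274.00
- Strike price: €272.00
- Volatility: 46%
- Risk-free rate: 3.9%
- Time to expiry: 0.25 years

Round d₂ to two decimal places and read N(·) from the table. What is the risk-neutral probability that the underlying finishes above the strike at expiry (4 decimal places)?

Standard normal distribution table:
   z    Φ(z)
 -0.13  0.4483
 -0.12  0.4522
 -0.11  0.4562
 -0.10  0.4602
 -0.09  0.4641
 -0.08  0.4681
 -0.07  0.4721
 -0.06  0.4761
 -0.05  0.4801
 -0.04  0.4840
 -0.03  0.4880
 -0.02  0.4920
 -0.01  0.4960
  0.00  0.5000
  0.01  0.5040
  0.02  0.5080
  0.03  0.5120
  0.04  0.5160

0.4840

T = 0.25;  σ√T = 0.2300
d₁ = [ln(274/272) + (0.039 + ½·0.46²)·0.25] / (σ√T) = (0.0073 + 0.0362) / 0.2300 = 0.1892 which rounds to 0.19
d₂ = 0.1892 − 0.2300 = -0.0408 which rounds to -0.04
Pr(exercise) under Q = N(d₂) = 0.4840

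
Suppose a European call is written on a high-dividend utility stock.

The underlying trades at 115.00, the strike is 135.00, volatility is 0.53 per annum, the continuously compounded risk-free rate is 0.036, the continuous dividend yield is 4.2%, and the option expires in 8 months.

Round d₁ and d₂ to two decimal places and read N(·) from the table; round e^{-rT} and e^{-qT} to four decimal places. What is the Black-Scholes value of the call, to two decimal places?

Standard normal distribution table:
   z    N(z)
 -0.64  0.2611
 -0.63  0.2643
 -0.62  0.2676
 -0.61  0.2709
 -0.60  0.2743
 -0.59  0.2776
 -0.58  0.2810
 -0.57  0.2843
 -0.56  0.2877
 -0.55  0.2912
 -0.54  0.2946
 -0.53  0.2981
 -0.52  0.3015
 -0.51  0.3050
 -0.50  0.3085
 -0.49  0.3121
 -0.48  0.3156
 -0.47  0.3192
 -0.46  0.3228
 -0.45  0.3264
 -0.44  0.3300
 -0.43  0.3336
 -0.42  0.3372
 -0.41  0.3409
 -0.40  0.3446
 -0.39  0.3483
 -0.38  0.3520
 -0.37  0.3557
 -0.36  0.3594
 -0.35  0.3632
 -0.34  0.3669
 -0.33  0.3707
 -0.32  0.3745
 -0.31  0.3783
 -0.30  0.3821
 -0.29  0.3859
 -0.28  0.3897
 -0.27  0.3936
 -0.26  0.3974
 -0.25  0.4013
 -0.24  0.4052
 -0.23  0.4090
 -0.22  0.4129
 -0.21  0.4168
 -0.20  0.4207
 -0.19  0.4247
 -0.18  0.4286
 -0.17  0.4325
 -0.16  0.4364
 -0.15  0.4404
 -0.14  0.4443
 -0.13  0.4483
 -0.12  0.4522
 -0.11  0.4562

T = 0.6667;  σ√T = 0.4327
ln(S/K) + (r − q + σ²/2)T = ln(115/135) + (0.036 − 0.042 + 0.53²/2)·0.6667 = -0.1603 + 0.0896 = -0.0707
d₁ = -0.0707 / 0.4327 = -0.1634 ≈ -0.16
d₂ = d₁ − σ√T = -0.1634 − 0.4327 = -0.5961 ≈ -0.60
exp(−qT) = exp(−0.042·0.6667) = 0.9724;  exp(−rT) = exp(−0.036·0.6667) = 0.9763
N(d₁) = N(-0.16) = 0.4364;  N(d₂) = N(-0.60) = 0.2743
C = 115·0.9724·0.4364 − 135·0.9763·0.2743 = 48.8009 − 36.1529 = 12.6480

12.65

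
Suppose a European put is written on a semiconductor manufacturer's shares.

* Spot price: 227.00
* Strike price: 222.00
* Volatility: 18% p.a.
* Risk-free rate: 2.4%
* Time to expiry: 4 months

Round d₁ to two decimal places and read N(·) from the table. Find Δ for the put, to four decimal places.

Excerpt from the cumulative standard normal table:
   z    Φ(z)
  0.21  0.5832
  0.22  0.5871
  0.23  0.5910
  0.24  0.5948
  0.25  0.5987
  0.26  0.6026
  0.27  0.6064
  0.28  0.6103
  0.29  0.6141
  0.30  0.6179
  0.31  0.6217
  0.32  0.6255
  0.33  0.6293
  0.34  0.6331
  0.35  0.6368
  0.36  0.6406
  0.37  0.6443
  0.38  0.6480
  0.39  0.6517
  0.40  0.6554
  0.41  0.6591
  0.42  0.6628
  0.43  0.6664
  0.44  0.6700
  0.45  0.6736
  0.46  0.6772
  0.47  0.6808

-0.3669

σ√T = 0.18·√0.3333 = 0.1039
d₁ = [ln(227/222) + (0.024 + 0.18²/2)·0.3333] / 0.1039 = [0.0223 + 0.0134] / 0.1039 = 0.3433 ⇒ 0.34
N(d₁) = N(0.34) = 0.6331
Δ_put = N(d₁) − 1 = 0.6331 − 1 = -0.3669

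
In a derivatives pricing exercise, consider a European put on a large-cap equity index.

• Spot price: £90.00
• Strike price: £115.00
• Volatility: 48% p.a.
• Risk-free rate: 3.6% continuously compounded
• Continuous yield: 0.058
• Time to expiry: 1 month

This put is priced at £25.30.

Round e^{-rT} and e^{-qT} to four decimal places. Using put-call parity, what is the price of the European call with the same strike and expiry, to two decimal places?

exp(−qT) = exp(−0.058·0.08333) = 0.9952;  exp(−rT) = exp(−0.036·0.08333) = 0.9970
Put-call parity: C − P = S·e^(−qT) − K·e^(−rT) = 90·0.9952 − 115·0.9970 = 89.5680 − 114.6550 = -25.0870
C = P + (C − P) = 25.30 + (-25.0870) = 0.2130

£0.21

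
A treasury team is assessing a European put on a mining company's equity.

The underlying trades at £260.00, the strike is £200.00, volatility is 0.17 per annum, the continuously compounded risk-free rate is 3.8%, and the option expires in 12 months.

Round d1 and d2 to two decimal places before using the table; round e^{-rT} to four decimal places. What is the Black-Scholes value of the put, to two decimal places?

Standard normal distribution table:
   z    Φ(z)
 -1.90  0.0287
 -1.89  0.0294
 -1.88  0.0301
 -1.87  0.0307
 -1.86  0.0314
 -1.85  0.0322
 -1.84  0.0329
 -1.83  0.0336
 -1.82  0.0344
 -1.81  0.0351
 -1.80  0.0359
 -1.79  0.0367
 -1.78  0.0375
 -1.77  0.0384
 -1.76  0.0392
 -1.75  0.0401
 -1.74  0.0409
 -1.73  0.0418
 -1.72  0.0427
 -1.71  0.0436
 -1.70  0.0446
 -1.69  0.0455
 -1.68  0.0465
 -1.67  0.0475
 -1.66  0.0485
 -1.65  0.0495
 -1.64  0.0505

σ√T = 0.17·√1 = 0.1700
d₁ = [ln(260/200) + (0.038 + ½·0.17²)·1] / (σ√T) = (0.2624 + 0.0525) / 0.1700 = 1.8518 → 1.85
d₂ = 1.8518 − 0.1700 = 1.6818 → 1.68
exp(−rT) = exp(−0.038·1) = 0.9627
N(−d₂) = N(-1.68) = 0.0465;  N(−d₁) = N(-1.85) = 0.0322
P = 200·0.9627·0.0465 − 260·0.0322 = 8.9531 − 8.3720 = 0.5811

£0.58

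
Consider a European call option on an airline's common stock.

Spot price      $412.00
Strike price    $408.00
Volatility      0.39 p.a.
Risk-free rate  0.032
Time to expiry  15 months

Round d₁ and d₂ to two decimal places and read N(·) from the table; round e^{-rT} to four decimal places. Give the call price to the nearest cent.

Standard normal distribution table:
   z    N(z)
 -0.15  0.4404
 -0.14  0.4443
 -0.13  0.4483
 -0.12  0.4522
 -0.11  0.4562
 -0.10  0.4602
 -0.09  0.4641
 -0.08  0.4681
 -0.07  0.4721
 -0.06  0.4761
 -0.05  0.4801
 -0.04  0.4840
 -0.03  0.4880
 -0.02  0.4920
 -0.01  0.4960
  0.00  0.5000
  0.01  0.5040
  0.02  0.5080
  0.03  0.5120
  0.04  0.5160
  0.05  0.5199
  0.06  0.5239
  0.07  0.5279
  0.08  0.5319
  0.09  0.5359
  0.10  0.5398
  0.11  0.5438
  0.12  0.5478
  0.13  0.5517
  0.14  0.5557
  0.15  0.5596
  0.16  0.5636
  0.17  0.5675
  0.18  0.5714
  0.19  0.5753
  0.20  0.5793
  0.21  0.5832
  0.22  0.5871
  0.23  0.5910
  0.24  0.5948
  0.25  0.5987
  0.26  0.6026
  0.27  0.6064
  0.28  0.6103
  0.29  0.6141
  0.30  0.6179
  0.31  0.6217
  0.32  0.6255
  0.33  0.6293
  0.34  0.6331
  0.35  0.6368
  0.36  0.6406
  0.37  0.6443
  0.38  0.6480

σ√T = 0.39·√1.25 = 0.4360
d₁ = [ln(412/408) + (0.032 + 0.39²/2)·1.25] / 0.4360 = [0.0098 + 0.1351] / 0.4360 = 0.3321 → 0.33
d₂ = d₁ − σ√T = 0.3321 − 0.4360 = -0.1039 → -0.10
exp(−rT) = exp(−0.032·1.25) = 0.9608
C = 412·N(0.33) − 408·0.9608·N(-0.10) = 412·0.6293 − 408·0.9608·0.4602 = 259.2716 − 180.4013 = 78.8703

$78.87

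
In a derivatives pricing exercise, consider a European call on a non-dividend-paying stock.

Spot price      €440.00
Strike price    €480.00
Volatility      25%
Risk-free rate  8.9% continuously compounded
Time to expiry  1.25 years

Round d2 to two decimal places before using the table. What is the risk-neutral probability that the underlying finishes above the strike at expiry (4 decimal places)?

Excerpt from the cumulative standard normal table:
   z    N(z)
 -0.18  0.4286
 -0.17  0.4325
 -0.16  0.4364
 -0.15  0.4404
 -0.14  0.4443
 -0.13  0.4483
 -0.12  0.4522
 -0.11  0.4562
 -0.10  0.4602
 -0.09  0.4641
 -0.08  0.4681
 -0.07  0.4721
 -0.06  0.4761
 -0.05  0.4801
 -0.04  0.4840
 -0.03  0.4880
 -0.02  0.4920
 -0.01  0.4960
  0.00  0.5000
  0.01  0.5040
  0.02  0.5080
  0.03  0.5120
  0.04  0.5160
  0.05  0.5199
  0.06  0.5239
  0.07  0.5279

σ√T = 0.25·√1.25 = 0.2795
d₁ = [ln(440/480) + (0.089 + 0.25²/2)·1.25] / 0.2795 = [-0.0870 + 0.1503] / 0.2795 = 0.2265 which rounds to 0.23
d₂ = d₁ − σ√T = 0.2265 − 0.2795 = -0.0530 which rounds to -0.05
Risk-neutral Pr[S_T > K] = N(d₂) = N(-0.05) = 0.4801

0.4801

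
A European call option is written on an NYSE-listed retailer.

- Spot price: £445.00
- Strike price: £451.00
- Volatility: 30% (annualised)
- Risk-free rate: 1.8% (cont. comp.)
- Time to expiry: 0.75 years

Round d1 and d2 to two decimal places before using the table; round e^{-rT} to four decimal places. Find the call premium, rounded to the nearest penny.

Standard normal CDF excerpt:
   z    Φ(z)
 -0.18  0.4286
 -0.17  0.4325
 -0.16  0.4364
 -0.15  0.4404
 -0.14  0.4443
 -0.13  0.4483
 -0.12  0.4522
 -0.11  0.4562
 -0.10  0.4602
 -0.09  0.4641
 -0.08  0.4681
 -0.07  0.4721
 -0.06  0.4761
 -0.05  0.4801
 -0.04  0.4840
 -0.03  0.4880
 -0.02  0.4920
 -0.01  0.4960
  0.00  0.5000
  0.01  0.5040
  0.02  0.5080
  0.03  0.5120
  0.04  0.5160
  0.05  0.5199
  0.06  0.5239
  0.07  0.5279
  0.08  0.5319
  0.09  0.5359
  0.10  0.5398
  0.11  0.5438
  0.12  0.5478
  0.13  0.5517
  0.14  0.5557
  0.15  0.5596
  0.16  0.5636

£46.03

σ√T = 0.3·√0.75 = 0.2598
d₁ = [ln(445/451) + (0.018 + ½·0.3²)·0.75] / (σ√T) = (-0.0134 + 0.0473) / 0.2598 = 0.1303 ≈ 0.13
d₂ = 0.1303 − 0.2598 = -0.1295 ≈ -0.13
exp(−rT) = exp(−0.018·0.75) = 0.9866
C = 445·N(0.13) − 451·0.9866·N(-0.13) = 445·0.5517 − 451·0.9866·0.4483 = 245.5065 − 199.4740 = 46.0325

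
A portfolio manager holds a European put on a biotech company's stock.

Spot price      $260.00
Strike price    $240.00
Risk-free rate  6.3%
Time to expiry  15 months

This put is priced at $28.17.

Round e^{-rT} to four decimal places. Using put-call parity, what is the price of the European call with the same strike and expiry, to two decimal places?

$66.34

exp(−rT) = exp(−0.063·1.25) = 0.9243
Put-call parity: C − P = S − K·e^(−rT) = 260 − 240·0.9243 = 260 − 221.8320 = 38.1680
C = P + (C − P) = 28.17 + (38.1680) = 66.3380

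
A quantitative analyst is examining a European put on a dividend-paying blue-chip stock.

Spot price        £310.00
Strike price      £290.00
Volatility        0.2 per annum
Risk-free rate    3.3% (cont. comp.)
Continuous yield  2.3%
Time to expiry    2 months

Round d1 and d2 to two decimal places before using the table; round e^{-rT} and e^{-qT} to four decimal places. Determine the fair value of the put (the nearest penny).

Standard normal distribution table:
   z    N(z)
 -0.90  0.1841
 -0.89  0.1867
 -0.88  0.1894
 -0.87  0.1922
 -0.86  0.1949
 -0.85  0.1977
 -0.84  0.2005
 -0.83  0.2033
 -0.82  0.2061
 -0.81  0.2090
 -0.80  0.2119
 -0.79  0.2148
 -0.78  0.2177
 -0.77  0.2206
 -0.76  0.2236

£2.62

σ√T = 0.2·√0.1667 = 0.0816
d₁ = [ln(310/290) + (0.033 − 0.023 + ½·0.2²)·0.1667] / (σ√T) = (0.0667 + 0.0050) / 0.0816 = 0.8780 → 0.88
d₂ = 0.8780 − 0.0816 = 0.7964 → 0.80
e^(−qT) = e^(−0.023·0.1667) = 0.9962;  e^(−rT) = e^(−0.033·0.1667) = 0.9945
P = 290·0.9945·N(-0.80) − 310·0.9962·N(-0.88) = 290·0.9945·0.2119 − 310·0.9962·0.1894 = 61.1130 − 58.4909 = 2.6221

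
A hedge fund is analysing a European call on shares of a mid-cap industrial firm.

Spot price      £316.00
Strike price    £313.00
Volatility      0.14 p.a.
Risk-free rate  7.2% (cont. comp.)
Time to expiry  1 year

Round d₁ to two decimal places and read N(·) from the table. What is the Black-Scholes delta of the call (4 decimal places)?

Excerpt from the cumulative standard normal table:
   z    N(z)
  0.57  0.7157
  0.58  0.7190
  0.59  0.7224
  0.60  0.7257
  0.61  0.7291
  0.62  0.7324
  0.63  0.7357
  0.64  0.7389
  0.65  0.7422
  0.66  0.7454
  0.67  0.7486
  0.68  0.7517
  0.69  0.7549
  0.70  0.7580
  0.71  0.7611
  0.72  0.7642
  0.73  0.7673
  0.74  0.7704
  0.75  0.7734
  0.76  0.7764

0.7422

T = 1;  σ√T = 0.1400
d₁ = [ln(316/313) + (0.072 + ½·0.14²)·1] / (σ√T) = (0.0095 + 0.0818) / 0.1400 = 0.6524 which rounds to 0.65
N(d₁) = N(0.65) = 0.7422
Δ_call = N(d₁) = 0.7422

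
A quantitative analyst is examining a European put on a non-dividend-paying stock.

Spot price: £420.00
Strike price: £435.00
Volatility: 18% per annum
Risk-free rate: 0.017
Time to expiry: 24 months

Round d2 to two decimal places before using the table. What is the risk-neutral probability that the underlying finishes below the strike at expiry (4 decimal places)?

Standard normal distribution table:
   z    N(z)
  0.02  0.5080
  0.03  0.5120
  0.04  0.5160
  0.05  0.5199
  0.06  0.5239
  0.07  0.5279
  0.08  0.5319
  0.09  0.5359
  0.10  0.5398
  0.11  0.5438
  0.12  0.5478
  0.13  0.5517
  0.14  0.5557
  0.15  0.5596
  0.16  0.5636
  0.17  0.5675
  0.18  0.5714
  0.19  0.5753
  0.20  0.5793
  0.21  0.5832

0.5517

σ√T = 0.18·√2 = 0.2546
ln(S/K) + (r + σ²/2)T = ln(420/435) + (0.017 + 0.18²/2)·2 = -0.0351 + 0.0664 = 0.0313
d₁ = 0.0313 / 0.2546 = 0.1230 which rounds to 0.12
d₂ = d₁ − σ√T = 0.1230 − 0.2546 = -0.1316 which rounds to -0.13
Risk-neutral Pr[S_T < K] = N(−d₂) = N(0.13) = 0.5517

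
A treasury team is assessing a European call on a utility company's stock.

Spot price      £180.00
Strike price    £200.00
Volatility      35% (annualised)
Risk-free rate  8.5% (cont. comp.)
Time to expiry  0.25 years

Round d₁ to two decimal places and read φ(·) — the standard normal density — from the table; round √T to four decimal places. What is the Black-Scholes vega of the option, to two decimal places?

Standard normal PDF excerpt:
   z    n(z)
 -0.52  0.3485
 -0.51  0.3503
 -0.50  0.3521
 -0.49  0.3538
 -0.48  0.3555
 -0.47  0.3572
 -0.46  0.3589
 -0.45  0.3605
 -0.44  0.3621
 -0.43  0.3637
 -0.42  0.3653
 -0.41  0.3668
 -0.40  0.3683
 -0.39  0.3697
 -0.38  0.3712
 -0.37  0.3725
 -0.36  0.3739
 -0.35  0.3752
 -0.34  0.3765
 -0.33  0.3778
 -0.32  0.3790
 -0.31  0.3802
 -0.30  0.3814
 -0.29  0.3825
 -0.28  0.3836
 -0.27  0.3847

σ√T = 0.35·√0.25 = 0.1750
d₁ = [ln(180/200) + (0.085 + ½·0.35²)·0.25] / (σ√T) = (-0.1054 + 0.0366) / 0.1750 = -0.3931 → -0.39
√T = √0.25 = 0.5000
φ(d₁) = φ(-0.39) = 0.3697
vega = S·φ(d₁)·√T = 180·0.3697·0.5000 = 33.2730

33.27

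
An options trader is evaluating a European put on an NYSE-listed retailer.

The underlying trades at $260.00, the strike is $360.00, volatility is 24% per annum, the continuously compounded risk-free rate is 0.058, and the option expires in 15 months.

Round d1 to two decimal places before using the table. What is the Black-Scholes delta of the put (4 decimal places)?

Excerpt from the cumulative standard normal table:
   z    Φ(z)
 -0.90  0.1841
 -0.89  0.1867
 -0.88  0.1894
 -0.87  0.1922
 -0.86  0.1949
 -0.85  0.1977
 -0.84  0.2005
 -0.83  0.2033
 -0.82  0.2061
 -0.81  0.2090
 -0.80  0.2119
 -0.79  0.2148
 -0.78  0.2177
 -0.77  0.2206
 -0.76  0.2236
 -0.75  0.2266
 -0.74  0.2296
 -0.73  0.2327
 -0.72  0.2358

σ√T = 0.24 × 1.1180 = 0.2683
d₁ = [ln(260/360) + (0.058 + 0.24²/2)·1.25] / 0.2683 = [-0.3254 + 0.1085] / 0.2683 = -0.8084 ⇒ -0.81
N(d₁) = N(-0.81) = 0.2090
Δ_put = N(d₁) − 1 = 0.2090 − 1 = -0.7910

-0.7910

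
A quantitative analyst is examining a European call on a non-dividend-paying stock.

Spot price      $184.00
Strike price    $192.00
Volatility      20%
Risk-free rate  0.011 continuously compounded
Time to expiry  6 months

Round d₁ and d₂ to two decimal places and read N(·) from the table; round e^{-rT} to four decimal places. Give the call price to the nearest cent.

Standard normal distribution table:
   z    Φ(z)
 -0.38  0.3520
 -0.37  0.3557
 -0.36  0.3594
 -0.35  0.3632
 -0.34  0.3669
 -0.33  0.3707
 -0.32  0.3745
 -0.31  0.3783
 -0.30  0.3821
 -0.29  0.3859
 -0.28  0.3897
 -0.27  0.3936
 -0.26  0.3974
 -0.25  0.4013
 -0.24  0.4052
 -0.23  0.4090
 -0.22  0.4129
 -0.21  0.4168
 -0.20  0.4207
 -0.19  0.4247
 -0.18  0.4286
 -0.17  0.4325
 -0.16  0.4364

$7.36

T = 0.5;  σ√T = 0.1414
d₁ = [ln(184/192) + (0.011 + 0.2²/2)·0.5] / 0.1414 = [-0.0426 + 0.0155] / 0.1414 = -0.1913 → -0.19
d₂ = d₁ − σ√T = -0.1913 − 0.1414 = -0.3328 → -0.33
e^(−rT) = e^(−0.011·0.5) = 0.9945
C = 184·N(-0.19) − 192·0.9945·N(-0.33) = 184·0.4247 − 192·0.9945·0.3707 = 78.1448 − 70.7829 = 7.3619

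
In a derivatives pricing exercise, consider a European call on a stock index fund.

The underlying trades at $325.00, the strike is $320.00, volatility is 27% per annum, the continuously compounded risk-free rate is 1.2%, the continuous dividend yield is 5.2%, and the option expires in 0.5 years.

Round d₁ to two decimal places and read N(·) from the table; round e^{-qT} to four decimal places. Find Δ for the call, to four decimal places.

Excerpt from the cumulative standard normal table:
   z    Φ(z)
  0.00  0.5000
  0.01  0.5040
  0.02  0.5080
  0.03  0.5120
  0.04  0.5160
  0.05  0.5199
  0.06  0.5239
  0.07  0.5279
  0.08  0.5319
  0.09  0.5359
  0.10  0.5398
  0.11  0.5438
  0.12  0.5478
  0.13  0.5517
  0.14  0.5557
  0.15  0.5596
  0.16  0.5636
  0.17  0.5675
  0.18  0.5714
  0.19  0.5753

0.5143

σ√T = 0.27 × 0.7071 = 0.1909
ln(S/K) + (r − q + σ²/2)T = ln(325/320) + (0.012 − 0.052 + 0.27²/2)·0.5 = 0.0155 − 0.0018 = 0.0137
d₁ = 0.0137 / 0.1909 = 0.0719 ⇒ 0.07
N(d₁) = N(0.07) = 0.5279
Δ_call = e^(−qT)·N(d₁) = 0.9743·0.5279 = 0.5143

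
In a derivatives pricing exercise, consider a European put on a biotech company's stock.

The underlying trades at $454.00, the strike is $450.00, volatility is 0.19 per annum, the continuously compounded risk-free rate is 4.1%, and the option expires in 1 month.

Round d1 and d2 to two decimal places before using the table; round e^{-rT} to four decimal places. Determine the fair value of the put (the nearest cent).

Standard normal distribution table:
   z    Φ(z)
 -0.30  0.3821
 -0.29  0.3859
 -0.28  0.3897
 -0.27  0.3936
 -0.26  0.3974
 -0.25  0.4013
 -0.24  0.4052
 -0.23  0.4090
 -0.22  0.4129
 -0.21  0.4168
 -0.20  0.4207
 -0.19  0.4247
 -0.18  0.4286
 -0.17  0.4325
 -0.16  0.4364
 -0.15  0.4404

$6.48

σ√T = 0.19·√0.08333 = 0.0548
d₁ = [ln(454/450) + (0.041 + 0.19²/2)·0.08333] / 0.0548 = [0.0088 + 0.0049] / 0.0548 = 0.2511 which rounds to 0.25
d₂ = d₁ − σ√T = 0.2511 − 0.0548 = 0.1962 which rounds to 0.20
exp(−rT) = exp(−0.041·0.08333) = 0.9966
N(−d₂) = N(-0.20) = 0.4207;  N(−d₁) = N(-0.25) = 0.4013
P = 450·0.9966·0.4207 − 454·0.4013 = 188.6713 − 182.1902 = 6.4811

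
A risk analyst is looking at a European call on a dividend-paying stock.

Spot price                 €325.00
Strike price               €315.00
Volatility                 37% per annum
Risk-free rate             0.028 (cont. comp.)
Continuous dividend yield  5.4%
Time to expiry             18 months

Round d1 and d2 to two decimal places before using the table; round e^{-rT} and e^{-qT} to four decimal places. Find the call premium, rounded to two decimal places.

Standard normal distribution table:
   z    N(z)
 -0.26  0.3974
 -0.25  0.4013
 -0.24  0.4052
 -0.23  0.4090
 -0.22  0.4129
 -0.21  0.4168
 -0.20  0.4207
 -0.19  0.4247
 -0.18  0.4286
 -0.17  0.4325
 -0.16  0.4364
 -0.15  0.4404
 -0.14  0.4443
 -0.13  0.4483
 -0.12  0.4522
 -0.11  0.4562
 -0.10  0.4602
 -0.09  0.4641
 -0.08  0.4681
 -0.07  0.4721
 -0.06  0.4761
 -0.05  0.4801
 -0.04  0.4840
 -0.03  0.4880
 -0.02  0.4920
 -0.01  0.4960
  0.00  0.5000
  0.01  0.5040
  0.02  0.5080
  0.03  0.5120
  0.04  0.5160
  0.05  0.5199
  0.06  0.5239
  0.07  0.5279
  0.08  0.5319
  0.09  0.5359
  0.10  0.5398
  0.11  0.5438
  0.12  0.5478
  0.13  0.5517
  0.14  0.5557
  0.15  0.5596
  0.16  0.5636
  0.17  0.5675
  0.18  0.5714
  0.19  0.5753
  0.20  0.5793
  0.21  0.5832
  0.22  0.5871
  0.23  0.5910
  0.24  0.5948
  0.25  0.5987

€52.40

T = 1.5;  σ√T = 0.4532
d₁ = [ln(325/315) + (0.028 − 0.054 + 0.37²/2)·1.5] / 0.4532 = [0.0313 + 0.0637] / 0.4532 = 0.2095 which rounds to 0.21
d₂ = d₁ − σ√T = 0.2095 − 0.4532 = -0.2437 which rounds to -0.24
e^(−qT) = e^(−0.054·1.5) = 0.9222;  e^(−rT) = e^(−0.028·1.5) = 0.9589
C = 325·0.9222·N(0.21) − 315·0.9589·N(-0.24) = 325·0.9222·0.5832 − 315·0.9589·0.4052 = 174.7938 − 122.3921 = 52.4017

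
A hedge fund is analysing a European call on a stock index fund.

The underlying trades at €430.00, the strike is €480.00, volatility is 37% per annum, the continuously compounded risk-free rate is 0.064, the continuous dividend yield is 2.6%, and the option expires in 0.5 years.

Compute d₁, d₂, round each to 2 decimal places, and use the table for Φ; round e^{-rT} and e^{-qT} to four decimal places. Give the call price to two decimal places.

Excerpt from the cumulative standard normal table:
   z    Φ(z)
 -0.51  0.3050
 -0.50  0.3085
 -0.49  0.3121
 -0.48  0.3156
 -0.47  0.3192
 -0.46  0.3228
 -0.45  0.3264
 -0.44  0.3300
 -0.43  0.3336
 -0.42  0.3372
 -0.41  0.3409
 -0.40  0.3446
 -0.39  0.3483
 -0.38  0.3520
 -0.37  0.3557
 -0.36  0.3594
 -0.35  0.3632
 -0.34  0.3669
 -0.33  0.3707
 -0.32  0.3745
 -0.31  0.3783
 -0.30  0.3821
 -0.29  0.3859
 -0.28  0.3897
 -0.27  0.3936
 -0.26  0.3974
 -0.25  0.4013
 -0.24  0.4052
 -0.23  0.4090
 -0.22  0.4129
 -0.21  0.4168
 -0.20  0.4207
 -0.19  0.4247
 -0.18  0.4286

σ√T = 0.37·√0.5 = 0.2616
ln(S/K) + (r − q + σ²/2)T = ln(430/480) + (0.064 − 0.026 + 0.37²/2)·0.5 = -0.1100 + 0.0532 = -0.0568
d₁ = -0.0568 / 0.2616 = -0.2170 ≈ -0.22
d₂ = d₁ − σ√T = -0.2170 − 0.2616 = -0.4786 ≈ -0.48
e^(−qT) = e^(−0.026·0.5) = 0.9871;  e^(−rT) = e^(−0.064·0.5) = 0.9685
N(d₁) = N(-0.22) = 0.4129;  N(d₂) = N(-0.48) = 0.3156
C = 430·0.9871·0.4129 − 480·0.9685·0.3156 = 175.2566 − 146.7161 = 28.5405

€28.54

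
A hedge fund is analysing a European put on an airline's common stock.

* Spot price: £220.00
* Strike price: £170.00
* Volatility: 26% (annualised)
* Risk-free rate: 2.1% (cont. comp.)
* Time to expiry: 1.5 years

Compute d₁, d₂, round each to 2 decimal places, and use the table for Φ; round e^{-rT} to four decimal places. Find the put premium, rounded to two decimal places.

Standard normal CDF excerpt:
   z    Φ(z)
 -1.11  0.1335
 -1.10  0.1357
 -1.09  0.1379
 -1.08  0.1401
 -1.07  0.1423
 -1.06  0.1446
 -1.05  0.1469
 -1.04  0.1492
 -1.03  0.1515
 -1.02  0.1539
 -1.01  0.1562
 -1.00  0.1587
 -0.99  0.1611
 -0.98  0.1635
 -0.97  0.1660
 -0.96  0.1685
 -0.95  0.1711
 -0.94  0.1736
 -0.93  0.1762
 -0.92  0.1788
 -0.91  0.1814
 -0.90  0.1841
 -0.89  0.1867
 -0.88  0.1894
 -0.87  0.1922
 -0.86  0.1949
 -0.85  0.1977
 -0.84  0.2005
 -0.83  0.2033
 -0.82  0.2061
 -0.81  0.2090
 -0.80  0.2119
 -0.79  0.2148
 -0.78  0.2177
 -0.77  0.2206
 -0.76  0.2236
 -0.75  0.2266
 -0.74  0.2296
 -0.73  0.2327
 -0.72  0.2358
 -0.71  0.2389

σ√T = 0.26·√1.5 = 0.3184
ln(S/K) + (r + σ²/2)T = ln(220/170) + (0.021 + 0.26²/2)·1.5 = 0.2578 + 0.0822 = 0.3400
d₁ = 0.3400 / 0.3184 = 1.0678 which rounds to 1.07
d₂ = d₁ − σ√T = 1.0678 − 0.3184 = 0.7494 which rounds to 0.75
exp(−rT) = exp(−0.021·1.5) = 0.9690
N(−d₂) = N(-0.75) = 0.2266;  N(−d₁) = N(-1.07) = 0.1423
P = 170·0.9690·0.2266 − 220·0.1423 = 37.3278 − 31.3060 = 6.0218

£6.02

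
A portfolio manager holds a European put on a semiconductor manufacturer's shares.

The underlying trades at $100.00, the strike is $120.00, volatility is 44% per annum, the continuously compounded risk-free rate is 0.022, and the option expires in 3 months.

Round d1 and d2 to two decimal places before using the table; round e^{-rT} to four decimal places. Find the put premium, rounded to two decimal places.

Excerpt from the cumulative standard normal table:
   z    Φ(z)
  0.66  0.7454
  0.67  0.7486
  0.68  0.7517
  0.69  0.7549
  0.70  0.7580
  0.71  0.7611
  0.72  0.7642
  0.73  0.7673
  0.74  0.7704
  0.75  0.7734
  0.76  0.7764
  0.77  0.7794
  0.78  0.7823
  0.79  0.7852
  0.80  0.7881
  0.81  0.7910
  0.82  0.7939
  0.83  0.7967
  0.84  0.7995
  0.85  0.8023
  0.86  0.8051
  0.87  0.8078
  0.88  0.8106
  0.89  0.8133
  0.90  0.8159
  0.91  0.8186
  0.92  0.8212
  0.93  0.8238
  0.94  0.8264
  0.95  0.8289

T = 0.25;  σ√T = 0.2200
ln(S/K) + (r + σ²/2)T = ln(100/120) + (0.022 + 0.44²/2)·0.25 = -0.1823 + 0.0297 = -0.1526
d₁ = -0.1526 / 0.2200 = -0.6937 ≈ -0.69
d₂ = d₁ − σ√T = -0.6937 − 0.2200 = -0.9137 ≈ -0.91
exp(−rT) = exp(−0.022·0.25) = 0.9945
N(−d₂) = N(0.91) = 0.8186;  N(−d₁) = N(0.69) = 0.7549
P = 120·0.9945·0.8186 − 100·0.7549 = 97.6917 − 75.4900 = 22.2017

$22.20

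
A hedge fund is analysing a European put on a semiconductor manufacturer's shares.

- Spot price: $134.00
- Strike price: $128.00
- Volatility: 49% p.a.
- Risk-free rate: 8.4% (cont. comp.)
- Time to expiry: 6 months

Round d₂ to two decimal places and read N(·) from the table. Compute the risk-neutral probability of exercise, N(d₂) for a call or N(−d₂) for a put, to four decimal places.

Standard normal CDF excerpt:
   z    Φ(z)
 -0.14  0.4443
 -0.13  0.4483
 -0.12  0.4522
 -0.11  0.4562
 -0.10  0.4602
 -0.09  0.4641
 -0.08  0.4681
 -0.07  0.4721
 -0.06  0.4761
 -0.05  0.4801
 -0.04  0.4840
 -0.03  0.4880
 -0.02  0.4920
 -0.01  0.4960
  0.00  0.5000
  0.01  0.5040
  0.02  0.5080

σ√T = 0.49·√0.5 = 0.3465
d₁ = [ln(134/128) + (0.084 + 0.49²/2)·0.5] / 0.3465 = [0.0458 + 0.1020] / 0.3465 = 0.4267 → 0.43
d₂ = d₁ − σ√T = 0.4267 − 0.3465 = 0.0802 → 0.08
Risk-neutral Pr[S_T < K] = N(−d₂) = N(-0.08) = 0.4681

0.4681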